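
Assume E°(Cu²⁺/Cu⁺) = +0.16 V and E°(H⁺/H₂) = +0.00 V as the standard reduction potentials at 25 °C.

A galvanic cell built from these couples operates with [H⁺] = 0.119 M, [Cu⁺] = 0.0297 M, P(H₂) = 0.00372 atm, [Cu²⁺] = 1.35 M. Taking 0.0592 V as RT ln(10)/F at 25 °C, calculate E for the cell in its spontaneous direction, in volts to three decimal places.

+0.241 V

Cu²⁺/Cu⁺ is the cathode (higher E°), H⁺/H₂ the anode: E°cell = +0.16 − (+0.00) = +0.16 V, n = 2.
Overall: 2 Cu²⁺(aq) + H₂(g) → 2 Cu⁺(aq) + 2 H⁺(aq)
Q = [Cu⁺]^2·[H⁺]^2 / ([Cu²⁺]^2·P(H₂)); log Q = -2.735.
E = E° − (0.0592/n) log Q = +0.16 − (0.0592/2)(-2.735) = +0.241 V.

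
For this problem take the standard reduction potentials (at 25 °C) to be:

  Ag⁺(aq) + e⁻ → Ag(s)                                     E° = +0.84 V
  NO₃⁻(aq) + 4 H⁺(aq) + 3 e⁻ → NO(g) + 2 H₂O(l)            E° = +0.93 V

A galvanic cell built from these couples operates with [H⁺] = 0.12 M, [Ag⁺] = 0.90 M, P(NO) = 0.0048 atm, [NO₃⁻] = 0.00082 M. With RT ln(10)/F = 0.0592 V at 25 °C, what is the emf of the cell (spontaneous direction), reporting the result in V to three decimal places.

NO₃⁻/NO is the cathode (higher E°), Ag⁺/Ag the anode: E°cell = +0.93 − (+0.84) = +0.09 V, n = 3.
Overall: NO₃⁻(aq) + 4 H⁺(aq) + 3 Ag(s) → NO(g) + 2 H₂O(l) + 3 Ag⁺(aq)
Q = P(NO)·[Ag⁺]^3 / ([NO₃⁻]·[H⁺]^4); log Q = 4.313.
E = E° − (0.0592/n) log Q = +0.09 − (0.0592/3)(4.313) = +0.005 V.

+0.005 V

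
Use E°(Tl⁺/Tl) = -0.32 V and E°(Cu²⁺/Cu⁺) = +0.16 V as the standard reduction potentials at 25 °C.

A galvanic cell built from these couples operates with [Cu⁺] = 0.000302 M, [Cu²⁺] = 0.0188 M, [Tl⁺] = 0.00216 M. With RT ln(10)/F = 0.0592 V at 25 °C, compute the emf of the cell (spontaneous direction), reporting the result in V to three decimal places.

Cu²⁺/Cu⁺ is the cathode (higher E°), Tl⁺/Tl the anode: E°cell = +0.16 − (-0.32) = +0.48 V, n = 1.
Overall: Cu²⁺(aq) + Tl(s) → Cu⁺(aq) + Tl⁺(aq)
Q = [Cu⁺]·[Tl⁺] / ([Cu²⁺]); log Q = -4.460.
E = E° − (0.0592/n) log Q = +0.48 − (0.0592/1)(-4.460) = +0.744 V.

+0.744 V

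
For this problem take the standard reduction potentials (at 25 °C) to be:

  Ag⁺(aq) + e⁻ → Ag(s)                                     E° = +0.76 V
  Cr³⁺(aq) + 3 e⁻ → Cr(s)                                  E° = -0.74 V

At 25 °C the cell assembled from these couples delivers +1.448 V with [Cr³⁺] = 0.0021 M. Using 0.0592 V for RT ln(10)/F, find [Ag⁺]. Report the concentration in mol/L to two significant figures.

0.017 M

Ag⁺/Ag is the cathode, Cr³⁺/Cr the anode: E°cell = +1.50 V, n = 3.
Overall reaction: 3 Ag⁺(aq) + Cr(s) → 3 Ag(s) + Cr³⁺(aq); Q = [Cr³⁺]^1/[Ag⁺]^3.
From E = E° − (0.0592/n) log Q: log Q = (E° − E)·n/0.0592 = (+1.50 − (+1.448))·3/0.0592 = 2.6351.
So 3·log[Ag⁺] = 1·log(0.0021) − log Q = -2.6778 − (2.6351) = -5.3129; log[Ag⁺] = -5.3129 / 3 = -1.7710; [Ag⁺] = 10^(-1.7710) ≈ 0.017 M.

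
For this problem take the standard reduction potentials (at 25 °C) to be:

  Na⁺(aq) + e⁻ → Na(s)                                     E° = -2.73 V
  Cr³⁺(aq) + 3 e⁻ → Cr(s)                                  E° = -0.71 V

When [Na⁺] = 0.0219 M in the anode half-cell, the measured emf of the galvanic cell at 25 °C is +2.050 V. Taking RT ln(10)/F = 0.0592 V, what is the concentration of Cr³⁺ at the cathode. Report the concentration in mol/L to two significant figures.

Cr³⁺/Cr is the cathode, Na⁺/Na the anode: E°cell = +2.02 V, n = 3.
Overall reaction: Cr³⁺(aq) + 3 Na(s) → Cr(s) + 3 Na⁺(aq); Q = [Na⁺]^3/[Cr³⁺]^1.
From E = E° − (0.0592/n) log Q: log Q = (E° − E)·n/0.0592 = (+2.02 − (+2.050))·3/0.0592 = -1.5203.
So 1·log[Cr³⁺] = 3·log(0.0219) − log Q = -4.9787 − (-1.5203) = -3.4584; [Cr³⁺] = 10^(-3.4584) ≈ 0.00035 M.

0.00035 M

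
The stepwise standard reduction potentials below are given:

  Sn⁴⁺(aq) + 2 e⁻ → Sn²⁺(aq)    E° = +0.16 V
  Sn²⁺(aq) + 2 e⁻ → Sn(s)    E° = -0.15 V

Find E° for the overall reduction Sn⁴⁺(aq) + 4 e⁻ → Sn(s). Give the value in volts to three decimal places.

Since ΔG° = −nFE° is additive over sequential reductions, n₃E°₃ = n₁E°₁ + n₂E°₂.
E°₃ = (2×+0.16 + 2×-0.15) / 4 = (+0.020) / 4 = +0.005 V.

+0.005 V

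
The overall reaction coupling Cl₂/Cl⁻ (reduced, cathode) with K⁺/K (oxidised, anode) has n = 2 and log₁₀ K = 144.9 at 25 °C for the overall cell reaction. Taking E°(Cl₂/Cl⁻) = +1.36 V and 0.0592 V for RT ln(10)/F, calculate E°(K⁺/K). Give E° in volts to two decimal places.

-2.93 V

E°cell = (0.0592/n)·log K = (0.0592/2)(144.9) = +4.289 V.
Since Cl₂/Cl⁻ is the cathode and K⁺/K the anode, E°cell = E°(Cl₂/Cl⁻) − E°(K⁺/K).
So E°(K⁺/K) = E°(Cl₂/Cl⁻) − E°cell = (+1.36) − (+4.289) = -2.93 V.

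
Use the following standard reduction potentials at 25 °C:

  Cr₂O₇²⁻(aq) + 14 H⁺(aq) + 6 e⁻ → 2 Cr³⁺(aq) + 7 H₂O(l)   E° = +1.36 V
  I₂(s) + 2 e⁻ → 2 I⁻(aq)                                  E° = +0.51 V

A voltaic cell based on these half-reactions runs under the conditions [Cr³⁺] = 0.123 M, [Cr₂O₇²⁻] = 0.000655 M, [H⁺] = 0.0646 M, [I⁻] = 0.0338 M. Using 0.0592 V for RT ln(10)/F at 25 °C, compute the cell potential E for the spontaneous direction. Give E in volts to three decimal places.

Cr₂O₇²⁻/Cr³⁺ is the cathode (higher E°), I₂/I⁻ the anode: E°cell = +1.36 − (+0.51) = +0.85 V, n = 6.
Overall: Cr₂O₇²⁻(aq) + 14 H⁺(aq) + 6 I⁻(aq) → 2 Cr³⁺(aq) + 7 H₂O(l) + 3 I₂(s)
Q = [Cr³⁺]^2 / ([Cr₂O₇²⁻]·[H⁺]^14·[I⁻]^6); log Q = 26.847.
E = E° − (0.0592/n) log Q = +0.85 − (0.0592/6)(26.847) = +0.585 V.

+0.585 V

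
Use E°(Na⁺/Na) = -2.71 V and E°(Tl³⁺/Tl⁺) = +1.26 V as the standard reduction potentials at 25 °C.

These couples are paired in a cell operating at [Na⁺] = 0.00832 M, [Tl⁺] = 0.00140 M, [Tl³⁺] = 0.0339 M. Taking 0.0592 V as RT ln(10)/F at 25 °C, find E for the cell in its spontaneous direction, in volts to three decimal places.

+4.134 V

Tl³⁺/Tl⁺ is the cathode (higher E°), Na⁺/Na the anode: E°cell = +1.26 − (-2.71) = +3.97 V, n = 2.
Overall: Tl³⁺(aq) + 2 Na(s) → Tl⁺(aq) + 2 Na⁺(aq)
Q = [Tl⁺]·[Na⁺]^2 / ([Tl³⁺]); log Q = -5.544.
E = E° − (0.0592/n) log Q = +3.97 − (0.0592/2)(-5.544) = +4.134 V.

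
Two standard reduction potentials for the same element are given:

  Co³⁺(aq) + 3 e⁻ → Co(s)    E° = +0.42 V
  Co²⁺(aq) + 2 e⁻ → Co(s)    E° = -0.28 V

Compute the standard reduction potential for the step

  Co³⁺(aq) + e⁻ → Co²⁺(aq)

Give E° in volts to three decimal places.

+1.820 V

Sequential free energies add, so n₃E°₃ = n₁E°₁ + n₂E°₂.
With n₃ = 3, and the known step contributing 2×(-0.28) V, the unknown satisfies 1·E° = 3×(+0.42) − 2×(-0.28) = +1.820.
E° = +1.820 / 1 = +1.820 V.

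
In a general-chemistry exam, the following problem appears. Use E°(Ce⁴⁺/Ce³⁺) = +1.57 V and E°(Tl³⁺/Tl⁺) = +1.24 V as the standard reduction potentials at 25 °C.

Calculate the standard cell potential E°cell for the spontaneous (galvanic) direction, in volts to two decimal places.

+0.33 V

The Ce⁴⁺/Ce³⁺ couple has the higher reduction potential, so it is the cathode; Tl³⁺/Tl⁺ is oxidised at the anode.
E°cell = E°(cathode) − E°(anode) = (+1.57) − (+1.24) = +0.33 V.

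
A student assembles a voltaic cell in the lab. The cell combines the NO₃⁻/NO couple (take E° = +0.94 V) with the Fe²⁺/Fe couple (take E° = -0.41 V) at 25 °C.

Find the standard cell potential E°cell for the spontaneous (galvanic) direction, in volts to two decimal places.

The NO₃⁻/NO couple has the higher reduction potential, so it is the cathode; Fe²⁺/Fe is oxidised at the anode.
E°cell = E°(cathode) − E°(anode) = (+0.94) − (-0.41) = +1.35 V.
Since E°cell > 0, the reaction is spontaneous under standard conditions.

+1.35 V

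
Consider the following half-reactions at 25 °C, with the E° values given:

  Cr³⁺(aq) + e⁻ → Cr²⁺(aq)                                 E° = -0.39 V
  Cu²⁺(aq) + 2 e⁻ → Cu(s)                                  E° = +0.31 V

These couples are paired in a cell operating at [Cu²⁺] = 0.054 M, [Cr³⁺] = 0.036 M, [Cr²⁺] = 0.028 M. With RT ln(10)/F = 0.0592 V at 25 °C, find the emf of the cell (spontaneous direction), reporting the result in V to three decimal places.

Cu²⁺/Cu is the cathode (higher E°), Cr³⁺/Cr²⁺ the anode: E°cell = +0.31 − (-0.39) = +0.70 V, n = 2.
Overall: Cu²⁺(aq) + 2 Cr²⁺(aq) → Cu(s) + 2 Cr³⁺(aq)
Q = [Cr³⁺]^2 / ([Cu²⁺]·[Cr²⁺]^2); log Q = 1.486.
E = E° − (0.0592/n) log Q = +0.70 − (0.0592/2)(1.486) = +0.656 V.

+0.656 V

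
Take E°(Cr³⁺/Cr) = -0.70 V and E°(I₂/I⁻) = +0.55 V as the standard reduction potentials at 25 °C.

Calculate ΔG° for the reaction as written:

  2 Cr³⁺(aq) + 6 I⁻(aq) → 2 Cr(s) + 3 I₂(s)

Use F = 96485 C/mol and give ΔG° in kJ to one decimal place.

+723.6 kJ

As written, Cr³⁺/Cr is reduced (cathode) and I₂/I⁻ is oxidised (anode), so E°cell = (-0.70) − (+0.55) = -1.25 V.
Balancing electrons gives n = 6.
ΔG° = −nFE° = −(6)(96485)(-1.25) = 723,638 J = +723.6 kJ.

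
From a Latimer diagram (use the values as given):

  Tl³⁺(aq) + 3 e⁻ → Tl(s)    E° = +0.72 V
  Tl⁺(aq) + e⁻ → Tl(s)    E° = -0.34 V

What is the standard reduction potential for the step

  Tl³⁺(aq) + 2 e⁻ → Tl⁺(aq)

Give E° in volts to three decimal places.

Sequential free energies add, so n₃E°₃ = n₁E°₁ + n₂E°₂.
With n₃ = 3, and the known step contributing 1×(-0.34) V, the unknown satisfies 2·E° = 3×(+0.72) − 1×(-0.34) = +2.500.
E° = +2.500 / 2 = +1.250 V.

+1.250 V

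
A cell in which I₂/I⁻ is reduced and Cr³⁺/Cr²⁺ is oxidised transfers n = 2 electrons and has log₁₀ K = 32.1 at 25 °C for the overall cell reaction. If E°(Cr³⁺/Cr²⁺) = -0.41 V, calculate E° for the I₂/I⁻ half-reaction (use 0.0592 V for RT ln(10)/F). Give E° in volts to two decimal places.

E°cell = (0.0592/n)·log K = (0.0592/2)(32.1) = +0.950 V.
Since I₂/I⁻ is the cathode and Cr³⁺/Cr²⁺ the anode, E°cell = E°(I₂/I⁻) − E°(Cr³⁺/Cr²⁺).
So E°(I₂/I⁻) = E°cell + E°(Cr³⁺/Cr²⁺) = +0.950 + (-0.41) = +0.54 V.

+0.54 V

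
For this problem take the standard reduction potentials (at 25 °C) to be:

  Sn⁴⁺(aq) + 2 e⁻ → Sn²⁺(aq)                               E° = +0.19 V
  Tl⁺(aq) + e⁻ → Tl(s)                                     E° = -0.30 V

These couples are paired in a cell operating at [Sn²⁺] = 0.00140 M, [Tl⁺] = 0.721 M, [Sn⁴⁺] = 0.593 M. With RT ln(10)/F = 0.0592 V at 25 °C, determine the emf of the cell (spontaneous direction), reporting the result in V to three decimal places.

+0.576 V

Sn⁴⁺/Sn²⁺ is the cathode (higher E°), Tl⁺/Tl the anode: E°cell = +0.19 − (-0.30) = +0.49 V, n = 2.
Overall: Sn⁴⁺(aq) + 2 Tl(s) → Sn²⁺(aq) + 2 Tl⁺(aq)
Q = [Sn²⁺]·[Tl⁺]^2 / ([Sn⁴⁺]); log Q = -2.911.
E = E° − (0.0592/n) log Q = +0.49 − (0.0592/2)(-2.911) = +0.576 V.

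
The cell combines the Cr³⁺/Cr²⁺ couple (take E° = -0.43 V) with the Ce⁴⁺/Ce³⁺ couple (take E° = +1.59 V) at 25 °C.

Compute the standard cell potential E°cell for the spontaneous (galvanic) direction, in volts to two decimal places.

+2.02 V

The Ce⁴⁺/Ce³⁺ couple has the higher reduction potential, so it is the cathode; Cr³⁺/Cr²⁺ is oxidised at the anode.
E°cell = E°(cathode) − E°(anode) = (+1.59) − (-0.43) = +2.02 V.
Since E°cell > 0, the reaction is spontaneous under standard conditions.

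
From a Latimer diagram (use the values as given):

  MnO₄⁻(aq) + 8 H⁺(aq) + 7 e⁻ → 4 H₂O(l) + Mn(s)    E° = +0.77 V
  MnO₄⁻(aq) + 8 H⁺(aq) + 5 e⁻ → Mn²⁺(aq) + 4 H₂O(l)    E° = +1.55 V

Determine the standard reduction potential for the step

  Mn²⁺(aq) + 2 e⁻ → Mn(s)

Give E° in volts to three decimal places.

Sequential free energies add, so n₃E°₃ = n₁E°₁ + n₂E°₂.
With n₃ = 7, and the known step contributing 5×(+1.55) V, the unknown satisfies 2·E° = 7×(+0.77) − 5×(+1.55) = -2.360.
E° = -2.360 / 2 = -1.180 V.

-1.180 V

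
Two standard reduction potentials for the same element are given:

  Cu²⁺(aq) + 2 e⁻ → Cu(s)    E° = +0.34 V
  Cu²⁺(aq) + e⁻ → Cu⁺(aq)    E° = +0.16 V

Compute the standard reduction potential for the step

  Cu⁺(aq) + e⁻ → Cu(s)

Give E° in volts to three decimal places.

+0.520 V

Sequential free energies add, so n₃E°₃ = n₁E°₁ + n₂E°₂.
With n₃ = 2, and the known step contributing 1×(+0.16) V, the unknown satisfies 1·E° = 2×(+0.34) − 1×(+0.16) = +0.520.
E° = +0.520 / 1 = +0.520 V.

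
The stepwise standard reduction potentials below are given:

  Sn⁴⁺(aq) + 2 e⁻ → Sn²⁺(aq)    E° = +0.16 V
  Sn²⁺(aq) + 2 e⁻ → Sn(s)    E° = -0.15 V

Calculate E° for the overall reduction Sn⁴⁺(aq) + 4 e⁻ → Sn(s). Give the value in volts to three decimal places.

Standard free energies of sequential steps add: ΔG°₃ = ΔG°₁ + ΔG°₂, so n₃E°₃ = n₁E°₁ + n₂E°₂.
E°₃ = (2×+0.16 + 2×-0.15) / 4 = (+0.020) / 4 = +0.005 V.

+0.005 V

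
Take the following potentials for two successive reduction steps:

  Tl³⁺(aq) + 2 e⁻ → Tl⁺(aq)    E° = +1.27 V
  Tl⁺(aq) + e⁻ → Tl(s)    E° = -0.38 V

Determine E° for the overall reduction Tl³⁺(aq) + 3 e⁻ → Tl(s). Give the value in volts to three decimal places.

+0.720 V

Standard free energies of sequential steps add: ΔG°₃ = ΔG°₁ + ΔG°₂, so n₃E°₃ = n₁E°₁ + n₂E°₂.
E°₃ = (2×+1.27 + 1×-0.38) / 3 = (+2.160) / 3 = +0.720 V.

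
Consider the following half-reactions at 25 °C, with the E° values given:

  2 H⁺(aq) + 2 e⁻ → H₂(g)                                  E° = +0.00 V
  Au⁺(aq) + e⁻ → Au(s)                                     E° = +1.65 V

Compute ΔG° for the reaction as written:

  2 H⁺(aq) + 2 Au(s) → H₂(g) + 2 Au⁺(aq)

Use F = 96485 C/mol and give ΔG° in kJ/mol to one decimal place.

+318.4 kJ/mol

As written, H⁺/H₂ is reduced (cathode) and Au⁺/Au is oxidised (anode), so E°cell = (+0.00) − (+1.65) = -1.65 V.
Balancing electrons gives n = 2.
ΔG° = −nFE° = −(2)(96485)(-1.65) = 318,400 J = +318.4 kJ/mol.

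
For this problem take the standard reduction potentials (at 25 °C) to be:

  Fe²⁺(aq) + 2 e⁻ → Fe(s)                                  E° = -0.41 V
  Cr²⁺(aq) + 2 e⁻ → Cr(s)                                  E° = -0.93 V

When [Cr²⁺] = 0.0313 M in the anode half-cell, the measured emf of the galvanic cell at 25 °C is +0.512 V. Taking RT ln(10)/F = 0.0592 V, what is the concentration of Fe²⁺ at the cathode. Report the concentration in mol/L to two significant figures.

Fe²⁺/Fe is the cathode, Cr²⁺/Cr the anode: E°cell = +0.52 V, n = 2.
Overall reaction: Fe²⁺(aq) + Cr(s) → Fe(s) + Cr²⁺(aq); Q = [Cr²⁺]^1/[Fe²⁺]^1.
From E = E° − (0.0592/n) log Q: log Q = (E° − E)·n/0.0592 = (+0.52 − (+0.512))·2/0.0592 = 0.2703.
So 1·log[Fe²⁺] = 1·log(0.0313) − log Q = -1.5045 − (0.2703) = -1.7748; [Fe²⁺] = 10^(-1.7748) ≈ 0.017 M.

0.017 M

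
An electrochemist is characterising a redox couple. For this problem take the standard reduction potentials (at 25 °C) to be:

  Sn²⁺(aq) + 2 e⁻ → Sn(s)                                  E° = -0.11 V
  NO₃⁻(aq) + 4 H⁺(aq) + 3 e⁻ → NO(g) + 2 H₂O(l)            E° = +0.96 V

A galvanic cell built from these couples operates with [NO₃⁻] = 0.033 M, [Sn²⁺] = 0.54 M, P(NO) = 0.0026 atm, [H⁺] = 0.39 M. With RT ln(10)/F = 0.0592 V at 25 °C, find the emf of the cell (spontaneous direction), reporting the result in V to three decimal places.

+1.067 V

NO₃⁻/NO is the cathode (higher E°), Sn²⁺/Sn the anode: E°cell = +0.96 − (-0.11) = +1.07 V, n = 6.
Overall: 2 NO₃⁻(aq) + 8 H⁺(aq) + 3 Sn(s) → 2 NO(g) + 4 H₂O(l) + 3 Sn²⁺(aq)
Q = P(NO)^2·[Sn²⁺]^3 / ([NO₃⁻]^2·[H⁺]^8); log Q = 0.262.
E = E° − (0.0592/n) log Q = +1.07 − (0.0592/6)(0.262) = +1.067 V.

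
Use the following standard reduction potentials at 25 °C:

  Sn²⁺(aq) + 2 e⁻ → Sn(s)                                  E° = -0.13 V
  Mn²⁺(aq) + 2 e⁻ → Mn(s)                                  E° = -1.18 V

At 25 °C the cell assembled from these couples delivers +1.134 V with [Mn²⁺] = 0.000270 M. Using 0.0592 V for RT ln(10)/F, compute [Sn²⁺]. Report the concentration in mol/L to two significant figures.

0.19 M

Sn²⁺/Sn is the cathode, Mn²⁺/Mn the anode: E°cell = +1.05 V, n = 2.
Overall reaction: Sn²⁺(aq) + Mn(s) → Sn(s) + Mn²⁺(aq); Q = [Mn²⁺]^1/[Sn²⁺]^1.
From E = E° − (0.0592/n) log Q: log Q = (E° − E)·n/0.0592 = (+1.05 − (+1.134))·2/0.0592 = -2.8378.
So 1·log[Sn²⁺] = 1·log(0.00027) − log Q = -3.5686 − (-2.8378) = -0.7308; [Sn²⁺] = 10^(-0.7308) ≈ 0.19 M.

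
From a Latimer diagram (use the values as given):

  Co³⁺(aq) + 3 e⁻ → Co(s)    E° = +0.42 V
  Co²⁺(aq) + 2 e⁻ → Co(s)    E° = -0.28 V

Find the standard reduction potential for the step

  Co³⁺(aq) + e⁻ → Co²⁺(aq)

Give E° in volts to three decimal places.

Sequential free energies add, so n₃E°₃ = n₁E°₁ + n₂E°₂.
With n₃ = 3, and the known step contributing 2×(-0.28) V, the unknown satisfies 1·E° = 3×(+0.42) − 2×(-0.28) = +1.820.
E° = +1.820 / 1 = +1.820 V.

+1.820 V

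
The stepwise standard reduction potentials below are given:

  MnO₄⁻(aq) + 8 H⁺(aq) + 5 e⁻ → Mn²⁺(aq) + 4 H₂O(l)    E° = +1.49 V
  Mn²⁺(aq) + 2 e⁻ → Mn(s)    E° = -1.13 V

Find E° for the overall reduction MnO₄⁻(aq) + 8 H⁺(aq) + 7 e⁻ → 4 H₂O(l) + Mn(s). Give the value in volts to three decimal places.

Since ΔG° = −nFE° is additive over sequential reductions, n₃E°₃ = n₁E°₁ + n₂E°₂.
E°₃ = (5×+1.49 + 2×-1.13) / 7 = (+5.190) / 7 = +0.741 V.

+0.741 V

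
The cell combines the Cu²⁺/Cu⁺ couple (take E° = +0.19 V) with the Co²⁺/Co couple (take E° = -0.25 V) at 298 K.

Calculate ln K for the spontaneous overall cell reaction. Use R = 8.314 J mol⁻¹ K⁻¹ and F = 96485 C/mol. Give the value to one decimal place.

34.3

Cathode: Cu²⁺/Cu⁺; anode: Co²⁺/Co. E°cell = (+0.19) − (-0.25) = +0.44 V, with n = 2.
ΔG° = −nFE° = −RT ln K, so ln K = nFE°/(RT) = (2)(96485)(+0.44) / ((8.314)(298)) = 34.270.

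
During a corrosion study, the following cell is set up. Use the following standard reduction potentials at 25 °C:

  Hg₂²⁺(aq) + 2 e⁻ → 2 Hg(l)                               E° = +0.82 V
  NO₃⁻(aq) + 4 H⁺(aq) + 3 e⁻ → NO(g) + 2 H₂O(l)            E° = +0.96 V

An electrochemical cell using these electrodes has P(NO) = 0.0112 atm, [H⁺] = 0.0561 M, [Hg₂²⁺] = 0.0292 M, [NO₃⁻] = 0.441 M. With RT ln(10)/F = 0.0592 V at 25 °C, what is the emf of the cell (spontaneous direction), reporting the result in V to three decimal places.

NO₃⁻/NO is the cathode (higher E°), Hg₂²⁺/Hg the anode: E°cell = +0.96 − (+0.82) = +0.14 V, n = 6.
Overall: 2 NO₃⁻(aq) + 8 H⁺(aq) + 6 Hg(l) → 2 NO(g) + 4 H₂O(l) + 3 Hg₂²⁺(aq)
Q = P(NO)^2·[Hg₂²⁺]^3 / ([NO₃⁻]^2·[H⁺]^8); log Q = 2.214.
E = E° − (0.0592/n) log Q = +0.14 − (0.0592/6)(2.214) = +0.118 V.

+0.118 V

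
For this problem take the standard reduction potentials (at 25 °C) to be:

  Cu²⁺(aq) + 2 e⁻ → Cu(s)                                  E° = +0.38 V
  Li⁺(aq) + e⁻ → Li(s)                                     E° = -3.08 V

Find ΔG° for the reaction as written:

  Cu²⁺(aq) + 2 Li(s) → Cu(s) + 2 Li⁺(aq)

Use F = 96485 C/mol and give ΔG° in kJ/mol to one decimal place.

As written, Cu²⁺/Cu is reduced (cathode) and Li⁺/Li is oxidised (anode), so E°cell = (+0.38) − (-3.08) = +3.46 V.
Balancing electrons gives n = 2.
ΔG° = −nFE° = −(2)(96485)(+3.46) = -667,676 J = -667.7 kJ/mol.

-667.7 kJ/mol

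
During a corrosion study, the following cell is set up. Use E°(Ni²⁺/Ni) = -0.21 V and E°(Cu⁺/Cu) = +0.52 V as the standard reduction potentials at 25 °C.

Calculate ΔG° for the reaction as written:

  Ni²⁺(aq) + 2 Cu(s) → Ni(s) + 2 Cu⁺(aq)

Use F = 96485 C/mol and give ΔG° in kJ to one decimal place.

As written, Ni²⁺/Ni is reduced (cathode) and Cu⁺/Cu is oxidised (anode), so E°cell = (-0.21) − (+0.52) = -0.73 V.
Balancing electrons gives n = 2.
ΔG° = −nFE° = −(2)(96485)(-0.73) = 140,868 J = +140.9 kJ.

+140.9 kJ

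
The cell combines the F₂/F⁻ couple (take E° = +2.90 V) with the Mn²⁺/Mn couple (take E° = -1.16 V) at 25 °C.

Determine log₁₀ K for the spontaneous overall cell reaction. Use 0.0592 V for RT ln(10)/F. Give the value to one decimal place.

137.2

Cathode: F₂/F⁻; anode: Mn²⁺/Mn. E°cell = +4.06 V, n = 2.
log K = nE°cell / 0.0592 = (2)(+4.06) / 0.0592 = 137.2.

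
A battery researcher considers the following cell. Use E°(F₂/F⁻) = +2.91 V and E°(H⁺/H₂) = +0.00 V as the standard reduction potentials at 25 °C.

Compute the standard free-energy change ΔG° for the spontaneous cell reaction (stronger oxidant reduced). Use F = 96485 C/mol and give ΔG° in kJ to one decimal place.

F₂/F⁻ (E° = +2.91 V) is the cathode; H⁺/H₂ (E° = +0.00 V) is the anode, so E°cell = +2.91 V.
Balancing electrons gives n = 2 (lcm of 2 and 2).
ΔG° = −nFE° = −(2)(96485)(+2.91) = -561,543 J = -561.5 kJ.

-561.5 kJ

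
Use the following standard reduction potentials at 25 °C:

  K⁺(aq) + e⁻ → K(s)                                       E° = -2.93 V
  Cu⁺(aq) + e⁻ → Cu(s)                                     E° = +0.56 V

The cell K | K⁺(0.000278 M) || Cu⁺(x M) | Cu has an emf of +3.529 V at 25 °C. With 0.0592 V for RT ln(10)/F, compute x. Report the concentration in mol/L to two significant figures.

0.0013 M

Cu⁺/Cu is the cathode, K⁺/K the anode: E°cell = +3.49 V, n = 1.
Overall reaction: Cu⁺(aq) + K(s) → Cu(s) + K⁺(aq); Q = [K⁺]^1/[Cu⁺]^1.
From E = E° − (0.0592/n) log Q: log Q = (E° − E)·n/0.0592 = (+3.49 − (+3.529))·1/0.0592 = -0.6588.
So 1·log[Cu⁺] = 1·log(0.000278) − log Q = -3.5560 − (-0.6588) = -2.8972; [Cu⁺] = 10^(-2.8972) ≈ 0.0013 M.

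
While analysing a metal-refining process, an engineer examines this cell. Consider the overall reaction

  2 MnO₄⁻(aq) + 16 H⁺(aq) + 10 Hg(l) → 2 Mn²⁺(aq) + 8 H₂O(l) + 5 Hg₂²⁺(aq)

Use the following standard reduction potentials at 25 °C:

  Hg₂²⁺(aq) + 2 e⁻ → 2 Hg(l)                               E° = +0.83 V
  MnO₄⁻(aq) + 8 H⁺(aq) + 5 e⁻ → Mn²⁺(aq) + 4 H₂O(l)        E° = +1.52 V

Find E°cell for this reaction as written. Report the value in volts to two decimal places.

The MnO₄⁻/Mn²⁺ couple has the higher reduction potential, so it is the cathode; Hg₂²⁺/Hg is oxidised at the anode.
E°cell = E°(cathode) − E°(anode) = (+1.52) − (+0.83) = +0.69 V.
Since E°cell > 0, the reaction is spontaneous under standard conditions.

+0.69 V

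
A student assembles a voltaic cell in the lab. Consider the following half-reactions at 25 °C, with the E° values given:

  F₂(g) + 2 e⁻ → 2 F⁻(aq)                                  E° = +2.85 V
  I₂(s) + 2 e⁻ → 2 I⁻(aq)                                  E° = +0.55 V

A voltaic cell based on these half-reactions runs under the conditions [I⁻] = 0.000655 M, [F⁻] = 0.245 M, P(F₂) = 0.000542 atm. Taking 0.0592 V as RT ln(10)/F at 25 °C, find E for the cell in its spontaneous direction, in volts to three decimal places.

+2.051 V

F₂/F⁻ is the cathode (higher E°), I₂/I⁻ the anode: E°cell = +2.85 − (+0.55) = +2.30 V, n = 2.
Overall: F₂(g) + 2 I⁻(aq) → 2 F⁻(aq) + I₂(s)
Q = [F⁻]^2 / (P(F₂)·[I⁻]^2); log Q = 8.412.
E = E° − (0.0592/n) log Q = +2.30 − (0.0592/2)(8.412) = +2.051 V.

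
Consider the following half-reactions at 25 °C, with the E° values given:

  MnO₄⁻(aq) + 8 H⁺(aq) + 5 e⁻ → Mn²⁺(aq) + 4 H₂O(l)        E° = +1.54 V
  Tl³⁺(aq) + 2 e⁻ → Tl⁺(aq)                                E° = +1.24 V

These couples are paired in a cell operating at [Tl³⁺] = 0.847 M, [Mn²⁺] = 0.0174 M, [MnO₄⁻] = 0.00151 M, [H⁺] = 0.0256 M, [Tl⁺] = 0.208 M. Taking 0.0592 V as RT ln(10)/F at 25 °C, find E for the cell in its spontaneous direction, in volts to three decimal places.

MnO₄⁻/Mn²⁺ is the cathode (higher E°), Tl³⁺/Tl⁺ the anode: E°cell = +1.54 − (+1.24) = +0.30 V, n = 10.
Overall: 2 MnO₄⁻(aq) + 16 H⁺(aq) + 5 Tl⁺(aq) → 2 Mn²⁺(aq) + 8 H₂O(l) + 5 Tl³⁺(aq)
Q = [Mn²⁺]^2·[Tl³⁺]^5 / ([MnO₄⁻]^2·[H⁺]^16·[Tl⁺]^5); log Q = 30.640.
E = E° − (0.0592/n) log Q = +0.30 − (0.0592/10)(30.640) = +0.119 V.

+0.119 V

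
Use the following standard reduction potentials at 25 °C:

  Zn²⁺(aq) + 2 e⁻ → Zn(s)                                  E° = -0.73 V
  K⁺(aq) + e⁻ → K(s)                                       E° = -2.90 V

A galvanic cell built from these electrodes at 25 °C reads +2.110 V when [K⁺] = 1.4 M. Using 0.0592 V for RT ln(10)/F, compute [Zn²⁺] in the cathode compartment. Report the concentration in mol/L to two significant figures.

0.018 M

Zn²⁺/Zn is the cathode, K⁺/K the anode: E°cell = +2.17 V, n = 2.
Overall reaction: Zn²⁺(aq) + 2 K(s) → Zn(s) + 2 K⁺(aq); Q = [K⁺]^2/[Zn²⁺]^1.
From E = E° − (0.0592/n) log Q: log Q = (E° − E)·n/0.0592 = (+2.17 − (+2.110))·2/0.0592 = 2.0270.
So 1·log[Zn²⁺] = 2·log(1.4) − log Q = 0.2923 − (2.0270) = -1.7347; [Zn²⁺] = 10^(-1.7347) ≈ 0.018 M.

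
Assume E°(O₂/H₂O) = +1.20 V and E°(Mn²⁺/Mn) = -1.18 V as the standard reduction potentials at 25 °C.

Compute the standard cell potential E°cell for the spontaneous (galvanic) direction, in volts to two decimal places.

+2.38 V

The O₂/H₂O couple has the higher reduction potential, so it is the cathode; Mn²⁺/Mn is oxidised at the anode.
E°cell = E°(cathode) − E°(anode) = (+1.20) − (-1.18) = +2.38 V.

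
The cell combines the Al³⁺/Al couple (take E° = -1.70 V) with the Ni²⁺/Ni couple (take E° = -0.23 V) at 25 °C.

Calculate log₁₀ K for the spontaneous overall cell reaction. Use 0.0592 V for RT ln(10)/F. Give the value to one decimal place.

Cathode: Ni²⁺/Ni; anode: Al³⁺/Al. E°cell = +1.47 V, n = 6.
log K = nE°cell / 0.0592 = (6)(+1.47) / 0.0592 = 149.0.

149.0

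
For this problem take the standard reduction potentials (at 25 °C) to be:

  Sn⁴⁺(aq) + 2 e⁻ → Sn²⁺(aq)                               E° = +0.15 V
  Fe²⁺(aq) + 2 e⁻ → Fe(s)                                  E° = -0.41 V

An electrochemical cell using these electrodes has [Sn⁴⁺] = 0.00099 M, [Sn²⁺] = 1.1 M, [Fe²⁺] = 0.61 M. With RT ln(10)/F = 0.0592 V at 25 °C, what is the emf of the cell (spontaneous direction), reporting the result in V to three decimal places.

+0.476 V

Sn⁴⁺/Sn²⁺ is the cathode (higher E°), Fe²⁺/Fe the anode: E°cell = +0.15 − (-0.41) = +0.56 V, n = 2.
Overall: Sn⁴⁺(aq) + Fe(s) → Sn²⁺(aq) + Fe²⁺(aq)
Q = [Sn²⁺]·[Fe²⁺] / ([Sn⁴⁺]); log Q = 2.831.
E = E° − (0.0592/n) log Q = +0.56 − (0.0592/2)(2.831) = +0.476 V.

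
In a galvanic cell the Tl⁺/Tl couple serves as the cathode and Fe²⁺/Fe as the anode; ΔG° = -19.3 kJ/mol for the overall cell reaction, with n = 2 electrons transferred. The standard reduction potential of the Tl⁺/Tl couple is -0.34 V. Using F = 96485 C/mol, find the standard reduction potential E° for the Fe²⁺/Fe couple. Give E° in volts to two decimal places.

-0.44 V

E°cell = −ΔG°/(nF) = −(-19.3×10³)/((2)(96485)) = +0.100 V.
Since Tl⁺/Tl is the cathode and Fe²⁺/Fe the anode, E°cell = E°(Tl⁺/Tl) − E°(Fe²⁺/Fe).
So E°(Fe²⁺/Fe) = E°(Tl⁺/Tl) − E°cell = (-0.34) − (+0.100) = -0.44 V.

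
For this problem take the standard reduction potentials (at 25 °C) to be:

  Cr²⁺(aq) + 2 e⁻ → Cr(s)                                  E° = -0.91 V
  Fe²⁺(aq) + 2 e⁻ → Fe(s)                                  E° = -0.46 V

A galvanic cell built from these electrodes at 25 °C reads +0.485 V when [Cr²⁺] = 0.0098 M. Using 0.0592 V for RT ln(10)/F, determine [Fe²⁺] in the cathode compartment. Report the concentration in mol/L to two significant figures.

0.15 M

Fe²⁺/Fe is the cathode, Cr²⁺/Cr the anode: E°cell = +0.45 V, n = 2.
Overall reaction: Fe²⁺(aq) + Cr(s) → Fe(s) + Cr²⁺(aq); Q = [Cr²⁺]^1/[Fe²⁺]^1.
From E = E° − (0.0592/n) log Q: log Q = (E° − E)·n/0.0592 = (+0.45 − (+0.485))·2/0.0592 = -1.1824.
So 1·log[Fe²⁺] = 1·log(0.0098) − log Q = -2.0088 − (-1.1824) = -0.8264; [Fe²⁺] = 10^(-0.8264) ≈ 0.15 M.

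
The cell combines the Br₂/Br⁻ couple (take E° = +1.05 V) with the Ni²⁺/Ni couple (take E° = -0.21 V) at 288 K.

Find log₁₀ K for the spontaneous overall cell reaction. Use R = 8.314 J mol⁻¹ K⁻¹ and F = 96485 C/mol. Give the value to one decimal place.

Cathode: Br₂/Br⁻; anode: Ni²⁺/Ni. E°cell = (+1.05) − (-0.21) = +1.26 V, with n = 2.
ΔG° = −nFE° = −RT ln K, so ln K = nFE°/(RT) = (2)(96485)(+1.26) / ((8.314)(288)) = 101.545.
log₁₀ K = 101.545 / ln 10 = 44.1.

44.1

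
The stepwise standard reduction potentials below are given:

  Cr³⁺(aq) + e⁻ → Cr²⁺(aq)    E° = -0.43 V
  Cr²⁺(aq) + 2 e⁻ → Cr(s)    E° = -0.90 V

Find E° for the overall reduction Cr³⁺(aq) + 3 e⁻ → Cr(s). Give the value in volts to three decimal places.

Since ΔG° = −nFE° is additive over sequential reductions, n₃E°₃ = n₁E°₁ + n₂E°₂.
E°₃ = (1×-0.43 + 2×-0.90) / 3 = (-2.230) / 3 = -0.743 V.

-0.743 V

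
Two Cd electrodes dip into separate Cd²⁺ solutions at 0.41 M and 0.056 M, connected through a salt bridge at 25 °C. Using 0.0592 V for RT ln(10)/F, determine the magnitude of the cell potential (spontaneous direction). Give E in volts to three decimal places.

For a concentration cell E°cell = 0. The 0.41 M side is the cathode (reduction is favoured where [Cd²⁺] is higher).
With n = 2, E = −(0.0592/2) log([Cd²⁺]ₐₙ/[Cd²⁺]꜀ₐₜ) = −(0.0592/2) log(0.056/0.41) = −(0.0592/2)(-0.865) = +0.026 V.

+0.026 V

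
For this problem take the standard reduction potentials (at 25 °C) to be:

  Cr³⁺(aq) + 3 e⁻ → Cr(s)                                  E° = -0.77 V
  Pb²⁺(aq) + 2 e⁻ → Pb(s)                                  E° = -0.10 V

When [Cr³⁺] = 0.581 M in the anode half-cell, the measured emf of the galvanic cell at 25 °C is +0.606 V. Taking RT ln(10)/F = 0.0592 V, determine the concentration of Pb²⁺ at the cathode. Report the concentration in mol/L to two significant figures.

Pb²⁺/Pb is the cathode, Cr³⁺/Cr the anode: E°cell = +0.67 V, n = 6.
Overall reaction: 3 Pb²⁺(aq) + 2 Cr(s) → 3 Pb(s) + 2 Cr³⁺(aq); Q = [Cr³⁺]^2/[Pb²⁺]^3.
From E = E° − (0.0592/n) log Q: log Q = (E° − E)·n/0.0592 = (+0.67 − (+0.606))·6/0.0592 = 6.4865.
So 3·log[Pb²⁺] = 2·log(0.581) − log Q = -0.4716 − (6.4865) = -6.9581; log[Pb²⁺] = -6.9581 / 3 = -2.3194; [Pb²⁺] = 10^(-2.3194) ≈ 0.0048 M.

0.0048 M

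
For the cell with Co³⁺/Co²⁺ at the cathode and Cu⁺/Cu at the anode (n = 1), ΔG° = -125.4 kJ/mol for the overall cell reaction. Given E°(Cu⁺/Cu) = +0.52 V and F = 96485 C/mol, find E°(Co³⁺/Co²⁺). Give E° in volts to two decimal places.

+1.82 V

E°cell = −ΔG°/(nF) = −(-125.4×10³)/((1)(96485)) = +1.300 V.
Since Co³⁺/Co²⁺ is the cathode and Cu⁺/Cu the anode, E°cell = E°(Co³⁺/Co²⁺) − E°(Cu⁺/Cu).
So E°(Co³⁺/Co²⁺) = E°cell + E°(Cu⁺/Cu) = +1.300 + (+0.52) = +1.82 V.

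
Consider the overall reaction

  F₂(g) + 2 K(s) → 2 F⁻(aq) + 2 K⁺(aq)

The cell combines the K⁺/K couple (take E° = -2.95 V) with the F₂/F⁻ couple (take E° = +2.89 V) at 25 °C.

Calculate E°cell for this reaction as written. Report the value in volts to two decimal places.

The F₂/F⁻ couple has the higher reduction potential, so it is the cathode; K⁺/K is oxidised at the anode.
E°cell = E°(cathode) − E°(anode) = (+2.89) − (-2.95) = +5.84 V.

+5.84 V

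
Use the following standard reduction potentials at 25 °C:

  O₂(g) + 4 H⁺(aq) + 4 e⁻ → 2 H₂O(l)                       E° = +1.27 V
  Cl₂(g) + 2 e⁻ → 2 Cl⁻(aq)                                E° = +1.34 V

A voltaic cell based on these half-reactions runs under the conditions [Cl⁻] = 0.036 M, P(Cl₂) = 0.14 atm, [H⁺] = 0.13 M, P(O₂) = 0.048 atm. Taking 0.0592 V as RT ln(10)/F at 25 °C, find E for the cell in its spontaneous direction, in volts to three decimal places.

Cl₂/Cl⁻ is the cathode (higher E°), O₂/H₂O the anode: E°cell = +1.34 − (+1.27) = +0.07 V, n = 4.
Overall: 2 Cl₂(g) + 2 H₂O(l) → 4 Cl⁻(aq) + O₂(g) + 4 H⁺(aq)
Q = [Cl⁻]^4·P(O₂)·[H⁺]^4 / (P(Cl₂)^2); log Q = -8.930.
E = E° − (0.0592/n) log Q = +0.07 − (0.0592/4)(-8.930) = +0.202 V.

+0.202 V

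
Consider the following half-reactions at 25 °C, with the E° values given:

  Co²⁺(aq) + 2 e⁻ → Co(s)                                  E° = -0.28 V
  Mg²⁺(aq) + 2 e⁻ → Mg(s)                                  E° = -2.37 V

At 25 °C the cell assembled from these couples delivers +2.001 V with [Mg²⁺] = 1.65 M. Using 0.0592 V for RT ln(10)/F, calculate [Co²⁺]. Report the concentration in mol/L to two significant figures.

Co²⁺/Co is the cathode, Mg²⁺/Mg the anode: E°cell = +2.09 V, n = 2.
Overall reaction: Co²⁺(aq) + Mg(s) → Co(s) + Mg²⁺(aq); Q = [Mg²⁺]^1/[Co²⁺]^1.
From E = E° − (0.0592/n) log Q: log Q = (E° − E)·n/0.0592 = (+2.09 − (+2.001))·2/0.0592 = 3.0068.
So 1·log[Co²⁺] = 1·log(1.65) − log Q = 0.2175 − (3.0068) = -2.7893; [Co²⁺] = 10^(-2.7893) ≈ 0.0016 M.

0.0016 M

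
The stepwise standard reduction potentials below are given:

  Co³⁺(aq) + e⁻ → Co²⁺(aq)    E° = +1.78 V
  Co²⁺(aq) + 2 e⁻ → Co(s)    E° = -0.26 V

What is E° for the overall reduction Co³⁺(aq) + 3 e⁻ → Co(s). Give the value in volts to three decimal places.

Since ΔG° = −nFE° is additive over sequential reductions, n₃E°₃ = n₁E°₁ + n₂E°₂.
E°₃ = (1×+1.78 + 2×-0.26) / 3 = (+1.260) / 3 = +0.420 V.
E° values themselves are not directly additive — weighting by electron count is essential.

+0.420 V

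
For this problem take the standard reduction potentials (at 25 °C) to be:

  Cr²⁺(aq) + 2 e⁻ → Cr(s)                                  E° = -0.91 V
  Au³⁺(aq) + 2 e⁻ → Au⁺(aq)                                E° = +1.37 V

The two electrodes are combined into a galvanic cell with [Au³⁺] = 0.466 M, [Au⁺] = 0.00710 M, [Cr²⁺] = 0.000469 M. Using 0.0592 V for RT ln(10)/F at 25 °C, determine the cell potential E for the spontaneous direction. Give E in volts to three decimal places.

+2.432 V

Au³⁺/Au⁺ is the cathode (higher E°), Cr²⁺/Cr the anode: E°cell = +1.37 − (-0.91) = +2.28 V, n = 2.
Overall: Au³⁺(aq) + Cr(s) → Au⁺(aq) + Cr²⁺(aq)
Q = [Au⁺]·[Cr²⁺] / ([Au³⁺]); log Q = -5.146.
E = E° − (0.0592/n) log Q = +2.28 − (0.0592/2)(-5.146) = +2.432 V.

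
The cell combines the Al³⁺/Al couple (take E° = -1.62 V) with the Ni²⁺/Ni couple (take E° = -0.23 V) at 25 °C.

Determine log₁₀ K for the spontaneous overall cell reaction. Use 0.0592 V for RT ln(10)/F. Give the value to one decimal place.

140.9

Cathode: Ni²⁺/Ni; anode: Al³⁺/Al. E°cell = +1.39 V, n = 6.
log K = nE°cell / 0.0592 = (6)(+1.39) / 0.0592 = 140.9.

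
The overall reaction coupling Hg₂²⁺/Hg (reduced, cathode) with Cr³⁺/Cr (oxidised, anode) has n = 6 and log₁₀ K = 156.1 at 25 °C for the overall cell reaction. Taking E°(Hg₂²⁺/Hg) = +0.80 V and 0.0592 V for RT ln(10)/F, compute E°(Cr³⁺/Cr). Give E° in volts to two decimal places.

E°cell = (0.0592/n)·log K = (0.0592/6)(156.1) = +1.540 V.
Since Hg₂²⁺/Hg is the cathode and Cr³⁺/Cr the anode, E°cell = E°(Hg₂²⁺/Hg) − E°(Cr³⁺/Cr).
So E°(Cr³⁺/Cr) = E°(Hg₂²⁺/Hg) − E°cell = (+0.80) − (+1.540) = -0.74 V.

-0.74 V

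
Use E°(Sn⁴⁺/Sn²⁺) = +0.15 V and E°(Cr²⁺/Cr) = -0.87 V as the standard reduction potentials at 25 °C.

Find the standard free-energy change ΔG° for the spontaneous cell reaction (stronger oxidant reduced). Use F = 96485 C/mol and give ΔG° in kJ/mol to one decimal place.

-196.8 kJ/mol

Sn⁴⁺/Sn²⁺ (E° = +0.15 V) is the cathode; Cr²⁺/Cr (E° = -0.87 V) is the anode, so E°cell = +1.02 V.
Balancing electrons gives n = 2 (lcm of 2 and 2).
ΔG° = −nFE° = −(2)(96485)(+1.02) = -196,829 J = -196.8 kJ/mol.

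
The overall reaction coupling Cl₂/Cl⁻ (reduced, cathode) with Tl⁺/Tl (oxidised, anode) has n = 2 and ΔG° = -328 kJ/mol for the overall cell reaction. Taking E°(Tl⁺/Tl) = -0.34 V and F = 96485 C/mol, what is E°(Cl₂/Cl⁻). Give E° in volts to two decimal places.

E°cell = −ΔG°/(nF) = −(-328×10³)/((2)(96485)) = +1.700 V.
Since Cl₂/Cl⁻ is the cathode and Tl⁺/Tl the anode, E°cell = E°(Cl₂/Cl⁻) − E°(Tl⁺/Tl).
So E°(Cl₂/Cl⁻) = E°cell + E°(Tl⁺/Tl) = +1.700 + (-0.34) = +1.36 V.

+1.36 V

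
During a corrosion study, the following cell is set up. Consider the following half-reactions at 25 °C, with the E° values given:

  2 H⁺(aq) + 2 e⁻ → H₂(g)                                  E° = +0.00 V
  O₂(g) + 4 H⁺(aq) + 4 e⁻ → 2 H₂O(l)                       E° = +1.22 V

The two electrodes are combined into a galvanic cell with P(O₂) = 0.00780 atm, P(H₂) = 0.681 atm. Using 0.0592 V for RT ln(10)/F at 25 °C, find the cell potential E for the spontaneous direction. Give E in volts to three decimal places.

+1.184 V

O₂/H₂O is the cathode (higher E°), H⁺/H₂ the anode: E°cell = +1.22 − (+0.00) = +1.22 V, n = 4.
Overall: O₂(g) + 2 H₂(g) → 2 H₂O(l)
Q = 1 / (P(O₂)·P(H₂)^2); log Q = 2.442.
E = E° − (0.0592/n) log Q = +1.22 − (0.0592/4)(2.442) = +1.184 V.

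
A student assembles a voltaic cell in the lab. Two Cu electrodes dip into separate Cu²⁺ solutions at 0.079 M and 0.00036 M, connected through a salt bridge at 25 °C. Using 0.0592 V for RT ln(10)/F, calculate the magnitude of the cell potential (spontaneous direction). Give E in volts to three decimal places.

+0.069 V

For a concentration cell E°cell = 0. The 0.079 M side is the cathode (reduction is favoured where [Cu²⁺] is higher).
With n = 2, E = −(0.0592/2) log([Cu²⁺]ₐₙ/[Cu²⁺]꜀ₐₜ) = −(0.0592/2) log(0.00036/0.079) = −(0.0592/2)(-2.341) = +0.069 V.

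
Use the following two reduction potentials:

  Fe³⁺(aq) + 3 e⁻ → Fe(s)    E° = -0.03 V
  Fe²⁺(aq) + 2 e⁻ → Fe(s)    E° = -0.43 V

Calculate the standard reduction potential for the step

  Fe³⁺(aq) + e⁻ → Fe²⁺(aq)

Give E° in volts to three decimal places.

Sequential free energies add, so n₃E°₃ = n₁E°₁ + n₂E°₂.
With n₃ = 3, and the known step contributing 2×(-0.43) V, the unknown satisfies 1·E° = 3×(-0.03) − 2×(-0.43) = +0.770.
E° = +0.770 / 1 = +0.770 V.

+0.770 V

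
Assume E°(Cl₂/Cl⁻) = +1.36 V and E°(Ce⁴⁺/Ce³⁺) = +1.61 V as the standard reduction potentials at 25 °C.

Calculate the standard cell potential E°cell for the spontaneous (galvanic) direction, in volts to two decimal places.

The Ce⁴⁺/Ce³⁺ couple has the higher reduction potential, so it is the cathode; Cl₂/Cl⁻ is oxidised at the anode.
E°cell = E°(cathode) − E°(anode) = (+1.61) − (+1.36) = +0.25 V.
Since E°cell > 0, the reaction is spontaneous under standard conditions.

+0.25 V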